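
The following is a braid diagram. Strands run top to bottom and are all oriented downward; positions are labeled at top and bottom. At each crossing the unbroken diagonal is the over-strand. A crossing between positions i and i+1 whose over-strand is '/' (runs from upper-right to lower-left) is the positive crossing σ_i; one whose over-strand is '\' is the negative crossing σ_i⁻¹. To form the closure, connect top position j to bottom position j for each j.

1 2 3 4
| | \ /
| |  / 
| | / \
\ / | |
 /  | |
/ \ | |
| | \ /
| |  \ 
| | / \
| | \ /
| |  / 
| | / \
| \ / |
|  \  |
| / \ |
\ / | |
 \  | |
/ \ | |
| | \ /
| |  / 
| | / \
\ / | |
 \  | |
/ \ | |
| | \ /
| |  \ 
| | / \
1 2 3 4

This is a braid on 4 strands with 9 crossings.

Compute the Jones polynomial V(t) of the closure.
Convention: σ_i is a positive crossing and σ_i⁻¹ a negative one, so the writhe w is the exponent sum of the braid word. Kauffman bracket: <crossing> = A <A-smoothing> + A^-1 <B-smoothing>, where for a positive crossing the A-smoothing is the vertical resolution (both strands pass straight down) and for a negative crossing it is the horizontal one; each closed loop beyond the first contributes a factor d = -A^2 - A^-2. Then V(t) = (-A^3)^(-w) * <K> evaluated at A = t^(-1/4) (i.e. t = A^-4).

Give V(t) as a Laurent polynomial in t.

Reading the diagram top to bottom ('/'-over between positions i,i+1 = s_i, '\'-over = s_i^-1): braid word = s3 s1 s3^-1 s3 s2^-1 s1^-1 s3 s1^-1 s3^-1.
The presented braid s3 s1 s3^-1 s3 s2^-1 s1^-1 s3 s1^-1 s3^-1 on 4 strands reduces by inverse Markov moves (closure unchanged at each step):
  Deconjugate: the word is γ·β·γ⁻¹ with γ = s3 s1 (prefix) and γ⁻¹ = s1^-1 s3^-1 (suffix); strip both.
  Deconjugate: the word is γ·β·γ⁻¹ with γ = s3^-1 (prefix) and γ⁻¹ = s3 (suffix); strip both.
Reduced to β = s3 s2^-1 s1^-1 on 4 strands, 3 crossings.
Compute on β:
Braid: s3 s2^-1 s1^-1 on 4 strands, 3 crossings.
Writhe w = (#positive) - (#negative) = 1 - 2 = -1.
Computing the Kauffman bracket via state sum. There are 2^3 = 8 states.
For each crossing: s=0 is the vertical smoothing, s=1 horizontal. Crossing k contributes A^(sign_k * (1 - 2*s_k)); loop factor d = -A^2 - A^-2.
  state 000: A-exp=-1, loops=4, term = A^-1 * d^3
  state 001: A-exp=+1, loops=3, term = A^1 * d^2
  state 010: A-exp=+1, loops=3, term = A^1 * d^2
  state 011: A-exp=+3, loops=2, term = A^3 * d^1
  state 100: A-exp=-3, loops=3, term = A^-3 * d^2
  state 101: A-exp=-1, loops=2, term = A^-1 * d^1
  state 110: A-exp=-1, loops=2, term = A^-1 * d^1
  state 111: A-exp=+1, loops=1, term = A^1 * d^0
Collect the terms by A-exponent (count of states per loop number):
Powers of d = -A^2 - A^-2: d^2 = A^4 + 2 + A^-4; d^3 = -A^6 - 3*A^2 - 3*A^-2 - A^-6.
  A^3 * (d) = -A^5 - A
  A^1 * (1 + 2*d^2) = 2*A^5 + 5*A + 2*A^-3
  A^-1 * (2*d + d^3) = -A^5 - 5*A - 5*A^-3 - A^-7
  A^-3 * (d^2) = A + 2*A^-3 + A^-7
Summing the groups: <K> = -A^-3
Normalise by the writhe: (-A^3)^(-w) = (-A^3)^(1) = -A^3, so f(A) = -A^3 * <K> = 1.
Substitute A = t^(-1/4), i.e. A^e → t^(-e/4): V(t) = 1

Answer: 1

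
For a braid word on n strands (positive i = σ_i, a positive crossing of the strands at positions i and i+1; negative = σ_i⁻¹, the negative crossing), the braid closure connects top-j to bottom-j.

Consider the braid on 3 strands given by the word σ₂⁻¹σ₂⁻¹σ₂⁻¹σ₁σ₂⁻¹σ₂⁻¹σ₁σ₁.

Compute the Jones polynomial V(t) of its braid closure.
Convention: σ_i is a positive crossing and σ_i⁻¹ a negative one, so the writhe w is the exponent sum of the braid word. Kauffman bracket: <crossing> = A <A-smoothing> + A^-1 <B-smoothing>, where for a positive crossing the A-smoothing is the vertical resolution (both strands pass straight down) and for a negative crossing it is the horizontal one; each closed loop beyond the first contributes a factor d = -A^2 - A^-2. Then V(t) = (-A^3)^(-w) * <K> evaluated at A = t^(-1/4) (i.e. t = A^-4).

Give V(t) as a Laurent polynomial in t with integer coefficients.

Braid: s2^-1 s2^-1 s2^-1 s1 s2^-1 s2^-1 s1 s1 on 3 strands, 8 crossings.
Writhe w = (#positive) - (#negative) = 3 - 5 = -2.
State-sum expansion of <K>. There are 2^8 = 256 states.
For each crossing: s=0 is the vertical smoothing, s=1 horizontal. Crossing k contributes A^(sign_k * (1 - 2*s_k)); loop factor d = -A^2 - A^-2.
Tabulate the states by total A-exponent and number of loops L (A-exp: L × count):
  A^8: L=6 ×1
  A^6: L=5 ×8
  A^4: L=4 ×27, L=6 ×1
  A^2: L=3 ×50, L=5 ×6
  A^0: L=2 ×53, L=4 ×17
  A^-2: L=1 ×27, L=3 ×28, L=5 ×1
  A^-4: L=2 ×24, L=4 ×4
  A^-6: L=3 ×8
  A^-8: L=4 ×1
Each group contributes A^e * Σ count * d^(L-1):
Powers of d = -A^2 - A^-2: d^2 = A^4 + 2 + A^-4; d^3 = -A^6 - 3*A^2 - 3*A^-2 - A^-6; d^4 = A^8 + 4*A^4 + 6 + 4*A^-4 + A^-8; d^5 = -A^10 - 5*A^6 - 10*A^2 - 10*A^-2 - 5*A^-6 - A^-10.
  A^8 * (d^5) = -A^18 - 5*A^14 - 10*A^10 - 10*A^6 - 5*A^2 - A^-2
  A^6 * (8*d^4) = 8*A^14 + 32*A^10 + 48*A^6 + 32*A^2 + 8*A^-2
  A^4 * (27*d^3 + d^5) = -A^14 - 32*A^10 - 91*A^6 - 91*A^2 - 32*A^-2 - A^-6
  A^2 * (50*d^2 + 6*d^4) = 6*A^10 + 74*A^6 + 136*A^2 + 74*A^-2 + 6*A^-6
  A^0 * (53*d + 17*d^3) = -17*A^6 - 104*A^2 - 104*A^-2 - 17*A^-6
  A^-2 * (27 + 28*d^2 + d^4) = A^6 + 32*A^2 + 89*A^-2 + 32*A^-6 + A^-10
  A^-4 * (24*d + 4*d^3) = -4*A^2 - 36*A^-2 - 36*A^-6 - 4*A^-10
  A^-6 * (8*d^2) = 8*A^-2 + 16*A^-6 + 8*A^-10
  A^-8 * (d^3) = -A^-2 - 3*A^-6 - 3*A^-10 - A^-14
Summing the groups: <K> = -A^18 + 2*A^14 - 4*A^10 + 5*A^6 - 4*A^2 + 5*A^-2 - 3*A^-6 + 2*A^-10 - A^-14
Normalise by the writhe: (-A^3)^(-w) = (-A^3)^(2) = A^6, so f(A) = A^6 * <K> = -A^24 + 2*A^20 - 4*A^16 + 5*A^12 - 4*A^8 + 5*A^4 - 3 + 2*A^-4 - A^-8.
Substitute A = t^(-1/4), i.e. A^e → t^(-e/4): V(t) = -t^2 + 2*t - 3 + 5*t^-1 - 4*t^-2 + 5*t^-3 - 4*t^-4 + 2*t^-5 - t^-6

Answer: -t^2 + 2*t - 3 + 5*t^-1 - 4*t^-2 + 5*t^-3 - 4*t^-4 + 2*t^-5 - t^-6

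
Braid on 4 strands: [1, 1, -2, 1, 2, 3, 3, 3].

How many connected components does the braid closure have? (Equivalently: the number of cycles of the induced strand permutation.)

Track the strand permutation on 4 strands, starting from identity.
  step 1: s1 swaps positions 1,2 -> [2 1 3 4]
  step 2: s1 swaps positions 1,2 -> [1 2 3 4]
  step 3: s2^-1 swaps positions 2,3 -> [1 3 2 4]
  step 4: s1 swaps positions 1,2 -> [3 1 2 4]
  step 5: s2 swaps positions 2,3 -> [3 2 1 4]
  step 6: s3 swaps positions 3,4 -> [3 2 4 1]
  step 7: s3 swaps positions 3,4 -> [3 2 1 4]
  step 8: s3 swaps positions 3,4 -> [3 2 4 1]
Final permutation (position -> original strand): [3 2 4 1]
Closure components = cycle count of this permutation = 2.

Answer: 2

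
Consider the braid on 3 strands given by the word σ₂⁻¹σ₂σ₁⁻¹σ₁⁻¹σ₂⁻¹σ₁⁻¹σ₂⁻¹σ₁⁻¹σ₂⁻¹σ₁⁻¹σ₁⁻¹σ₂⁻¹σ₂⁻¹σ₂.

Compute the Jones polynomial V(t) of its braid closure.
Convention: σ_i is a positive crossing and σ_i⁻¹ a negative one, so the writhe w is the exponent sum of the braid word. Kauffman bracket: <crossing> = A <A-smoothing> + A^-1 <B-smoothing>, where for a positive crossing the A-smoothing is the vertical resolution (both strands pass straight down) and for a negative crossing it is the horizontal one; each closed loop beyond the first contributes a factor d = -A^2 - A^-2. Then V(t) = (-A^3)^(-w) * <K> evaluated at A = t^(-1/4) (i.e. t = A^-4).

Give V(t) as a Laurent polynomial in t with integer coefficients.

The presented braid s2^-1 s2 s1^-1 s1^-1 s2^-1 s1^-1 s2^-1 s1^-1 s2^-1 s1^-1 s1^-1 s2^-1 s2^-1 s2 on 3 strands reduces by inverse Markov moves (closure unchanged at each step):
  Deconjugate: the word is γ·β·γ⁻¹ with γ = s2^-1 s2 (prefix) and γ⁻¹ = s2^-1 s2 (suffix); strip both.
Reduced to β = s1^-1 s1^-1 s2^-1 s1^-1 s2^-1 s1^-1 s2^-1 s1^-1 s1^-1 s2^-1 on 3 strands, 10 crossings.
Compute on β:
Braid: s1^-1 s1^-1 s2^-1 s1^-1 s2^-1 s1^-1 s2^-1 s1^-1 s1^-1 s2^-1 on 3 strands, 10 crossings.
Writhe w = (#positive) - (#negative) = 0 - 10 = -10.
Enumerate smoothing states for the bracket polynomial. There are 2^10 = 1024 states.
Smooth each crossing (0=||, 1=⌣⌢); contribution A^(Σ sign_k(1-2s_k)) * d^(L-1).
Tabulate the states by total A-exponent and number of loops L (A-exp: L × count):
  A^10: L=3 ×1
  A^8: L=2 ×4, L=4 ×6
  A^6: L=1 ×4, L=3 ×30, L=5 ×11
  A^4: L=2 ×48, L=4 ×65, L=6 ×7
  A^2: L=1 ×24, L=3 ×140, L=5 ×45, L=7 ×1
  A^0: L=2 ×129, L=4 ×117, L=6 ×6
  A^-2: L=1 ×43, L=3 ×151, L=5 ×16
  A^-4: L=2 ×96, L=4 ×24
  A^-6: L=1 ×24, L=3 ×21
  A^-8: L=2 ×10
  A^-10: L=3 ×1
Each group contributes A^e * Σ count * d^(L-1):
Powers of d = -A^2 - A^-2: d^2 = A^4 + 2 + A^-4; d^3 = -A^6 - 3*A^2 - 3*A^-2 - A^-6; d^4 = A^8 + 4*A^4 + 6 + 4*A^-4 + A^-8; d^5 = -A^10 - 5*A^6 - 10*A^2 - 10*A^-2 - 5*A^-6 - A^-10; d^6 = A^12 + 6*A^8 + 15*A^4 + 20 + 15*A^-4 + 6*A^-8 + A^-12.
  A^10 * (d^2) = A^14 + 2*A^10 + A^6
  A^8 * (4*d + 6*d^3) = -6*A^14 - 22*A^10 - 22*A^6 - 6*A^2
  A^6 * (4 + 30*d^2 + 11*d^4) = 11*A^14 + 74*A^10 + 130*A^6 + 74*A^2 + 11*A^-2
  A^4 * (48*d + 65*d^3 + 7*d^5) = -7*A^14 - 100*A^10 - 313*A^6 - 313*A^2 - 100*A^-2 - 7*A^-6
  A^2 * (24 + 140*d^2 + 45*d^4 + d^6) = A^14 + 51*A^10 + 335*A^6 + 594*A^2 + 335*A^-2 + 51*A^-6 + A^-10
  A^0 * (129*d + 117*d^3 + 6*d^5) = -6*A^10 - 147*A^6 - 540*A^2 - 540*A^-2 - 147*A^-6 - 6*A^-10
  A^-2 * (43 + 151*d^2 + 16*d^4) = 16*A^6 + 215*A^2 + 441*A^-2 + 215*A^-6 + 16*A^-10
  A^-4 * (96*d + 24*d^3) = -24*A^2 - 168*A^-2 - 168*A^-6 - 24*A^-10
  A^-6 * (24 + 21*d^2) = 21*A^-2 + 66*A^-6 + 21*A^-10
  A^-8 * (10*d) = -10*A^-6 - 10*A^-10
  A^-10 * (d^2) = A^-6 + 2*A^-10 + A^-14
Summing the groups: <K> = -A^10 + A^-6 + A^-14
Normalise by the writhe: (-A^3)^(-w) = (-A^3)^(10) = A^30, so f(A) = A^30 * <K> = -A^40 + A^24 + A^16.
Substitute A = t^(-1/4), i.e. A^e → t^(-e/4): V(t) = t^-4 + t^-6 - t^-10

Answer: t^-4 + t^-6 - t^-10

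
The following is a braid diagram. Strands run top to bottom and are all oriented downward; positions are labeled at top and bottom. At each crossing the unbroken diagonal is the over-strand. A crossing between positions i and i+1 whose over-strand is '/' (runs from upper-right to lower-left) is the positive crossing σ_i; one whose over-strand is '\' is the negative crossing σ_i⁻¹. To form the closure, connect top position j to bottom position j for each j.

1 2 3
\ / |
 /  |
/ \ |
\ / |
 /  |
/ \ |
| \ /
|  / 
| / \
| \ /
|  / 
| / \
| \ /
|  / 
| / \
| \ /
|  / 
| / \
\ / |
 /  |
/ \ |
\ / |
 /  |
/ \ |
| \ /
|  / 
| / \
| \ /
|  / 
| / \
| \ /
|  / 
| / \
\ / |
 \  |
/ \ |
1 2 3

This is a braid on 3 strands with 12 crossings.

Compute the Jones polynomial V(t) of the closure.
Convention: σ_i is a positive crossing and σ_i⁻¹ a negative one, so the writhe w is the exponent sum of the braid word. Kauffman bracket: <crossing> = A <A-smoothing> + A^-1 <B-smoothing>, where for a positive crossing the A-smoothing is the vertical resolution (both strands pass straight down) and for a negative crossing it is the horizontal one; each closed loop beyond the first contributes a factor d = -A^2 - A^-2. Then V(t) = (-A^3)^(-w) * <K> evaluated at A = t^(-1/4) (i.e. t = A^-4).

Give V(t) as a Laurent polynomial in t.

-t^12 + t^11 - t^10 + t^9 - t^8 + t^6 + t^4

Derivation:
Reading the diagram top to bottom ('/'-over between positions i,i+1 = s_i, '\'-over = s_i^-1): braid word = s1 s1 s2 s2 s2 s2 s1 s1 s2 s2 s2 s1^-1.
The presented braid s1 s1 s2 s2 s2 s2 s1 s1 s2 s2 s2 s1^-1 on 3 strands reduces by inverse Markov moves (closure unchanged at each step):
  Deconjugate: the word is γ·β·γ⁻¹ with γ = s1 (prefix) and γ⁻¹ = s1^-1 (suffix); strip both.
Reduced to β = s1 s2 s2 s2 s2 s1 s1 s2 s2 s2 on 3 strands, 10 crossings.
Compute on β:
Braid: s1 s2 s2 s2 s2 s1 s1 s2 s2 s2 on 3 strands, 10 crossings.
Writhe w = (#positive) - (#negative) = 10 - 0 = 10.
Enumerate smoothing states for the bracket polynomial. There are 2^10 = 1024 states.
Each crossing splits two ways (0=vertical, 1=horizontal). The state's weight is A^(#A-smoothings - #B-smoothings) * d^(loops - 1).
Tabulate the states by total A-exponent and number of loops L (A-exp: L × count):
  A^10: L=3 ×1
  A^8: L=2 ×10
  A^6: L=1 ×21, L=3 ×24
  A^4: L=2 ×84, L=4 ×36
  A^2: L=1 ×24, L=3 ×151, L=5 ×35
  A^0: L=2 ×72, L=4 ×159, L=6 ×21
  A^-2: L=3 ×98, L=5 ×105, L=7 ×7
  A^-4: L=4 ×76, L=6 ×43, L=8 ×1
  A^-6: L=5 ×35, L=7 ×10
  A^-8: L=6 ×9, L=8 ×1
  A^-10: L=7 ×1
Each group contributes A^e * Σ count * d^(L-1):
Powers of d = -A^2 - A^-2: d^2 = A^4 + 2 + A^-4; d^3 = -A^6 - 3*A^2 - 3*A^-2 - A^-6; d^4 = A^8 + 4*A^4 + 6 + 4*A^-4 + A^-8; d^5 = -A^10 - 5*A^6 - 10*A^2 - 10*A^-2 - 5*A^-6 - A^-10; d^6 = A^12 + 6*A^8 + 15*A^4 + 20 + 15*A^-4 + 6*A^-8 + A^-12; d^7 = -A^14 - 7*A^10 - 21*A^6 - 35*A^2 - 35*A^-2 - 21*A^-6 - 7*A^-10 - A^-14.
  A^10 * (d^2) = A^14 + 2*A^10 + A^6
  A^8 * (10*d) = -10*A^10 - 10*A^6
  A^6 * (21 + 24*d^2) = 24*A^10 + 69*A^6 + 24*A^2
  A^4 * (84*d + 36*d^3) = -36*A^10 - 192*A^6 - 192*A^2 - 36*A^-2
  A^2 * (24 + 151*d^2 + 35*d^4) = 35*A^10 + 291*A^6 + 536*A^2 + 291*A^-2 + 35*A^-6
  A^0 * (72*d + 159*d^3 + 21*d^5) = -21*A^10 - 264*A^6 - 759*A^2 - 759*A^-2 - 264*A^-6 - 21*A^-10
  A^-2 * (98*d^2 + 105*d^4 + 7*d^6) = 7*A^10 + 147*A^6 + 623*A^2 + 966*A^-2 + 623*A^-6 + 147*A^-10 + 7*A^-14
  A^-4 * (76*d^3 + 43*d^5 + d^7) = -A^10 - 50*A^6 - 312*A^2 - 693*A^-2 - 693*A^-6 - 312*A^-10 - 50*A^-14 - A^-18
  A^-6 * (35*d^4 + 10*d^6) = 10*A^6 + 95*A^2 + 290*A^-2 + 410*A^-6 + 290*A^-10 + 95*A^-14 + 10*A^-18
  A^-8 * (9*d^5 + d^7) = -A^6 - 16*A^2 - 66*A^-2 - 125*A^-6 - 125*A^-10 - 66*A^-14 - 16*A^-18 - A^-22
  A^-10 * (d^6) = A^2 + 6*A^-2 + 15*A^-6 + 20*A^-10 + 15*A^-14 + 6*A^-18 + A^-22
Summing the groups: <K> = A^14 + A^6 - A^-2 + A^-6 - A^-10 + A^-14 - A^-18
Normalise by the writhe: (-A^3)^(-w) = (-A^3)^(-10) = A^-30, so f(A) = A^-30 * <K> = A^-16 + A^-24 - A^-32 + A^-36 - A^-40 + A^-44 - A^-48.
Substitute A = t^(-1/4), i.e. A^e → t^(-e/4): V(t) = -t^12 + t^11 - t^10 + t^9 - t^8 + t^6 + t^4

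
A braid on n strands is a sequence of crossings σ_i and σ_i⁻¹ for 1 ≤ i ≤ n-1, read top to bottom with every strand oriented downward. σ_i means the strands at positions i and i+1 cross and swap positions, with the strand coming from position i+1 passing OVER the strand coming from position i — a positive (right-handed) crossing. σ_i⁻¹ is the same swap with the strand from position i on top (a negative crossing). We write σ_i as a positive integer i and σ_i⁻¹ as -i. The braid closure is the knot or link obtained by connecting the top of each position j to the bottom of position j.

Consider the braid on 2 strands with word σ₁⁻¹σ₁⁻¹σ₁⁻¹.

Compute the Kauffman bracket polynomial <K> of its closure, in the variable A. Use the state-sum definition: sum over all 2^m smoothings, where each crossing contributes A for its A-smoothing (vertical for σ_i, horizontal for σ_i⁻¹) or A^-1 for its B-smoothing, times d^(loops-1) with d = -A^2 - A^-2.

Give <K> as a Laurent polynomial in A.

A^7 - A^3 - A^-5

Derivation:
Braid: s1^-1 s1^-1 s1^-1 on 2 strands, 3 crossings.
Writhe w = (#positive) - (#negative) = 0 - 3 = -3.
Enumerate smoothing states for the bracket polynomial. There are 2^3 = 8 states.
For each crossing: s=0 is the vertical smoothing, s=1 horizontal. Crossing k contributes A^(sign_k * (1 - 2*s_k)); loop factor d = -A^2 - A^-2.
  state 000: A-exp=-3, loops=2, term = A^-3 * d^1
  state 001: A-exp=-1, loops=1, term = A^-1 * d^0
  state 010: A-exp=-1, loops=1, term = A^-1 * d^0
  state 011: A-exp=+1, loops=2, term = A^1 * d^1
  state 100: A-exp=-1, loops=1, term = A^-1 * d^0
  state 101: A-exp=+1, loops=2, term = A^1 * d^1
  state 110: A-exp=+1, loops=2, term = A^1 * d^1
  state 111: A-exp=+3, loops=3, term = A^3 * d^2
Collect the terms by A-exponent (count of states per loop number):
Powers of d = -A^2 - A^-2: d^2 = A^4 + 2 + A^-4.
  A^3 * (d^2) = A^7 + 2*A^3 + A^-1
  A^1 * (3*d) = -3*A^3 - 3*A^-1
  A^-1 * (3) = 3*A^-1
  A^-3 * (d) = -A^-1 - A^-5
Summing the groups: <K> = A^7 - A^3 - A^-5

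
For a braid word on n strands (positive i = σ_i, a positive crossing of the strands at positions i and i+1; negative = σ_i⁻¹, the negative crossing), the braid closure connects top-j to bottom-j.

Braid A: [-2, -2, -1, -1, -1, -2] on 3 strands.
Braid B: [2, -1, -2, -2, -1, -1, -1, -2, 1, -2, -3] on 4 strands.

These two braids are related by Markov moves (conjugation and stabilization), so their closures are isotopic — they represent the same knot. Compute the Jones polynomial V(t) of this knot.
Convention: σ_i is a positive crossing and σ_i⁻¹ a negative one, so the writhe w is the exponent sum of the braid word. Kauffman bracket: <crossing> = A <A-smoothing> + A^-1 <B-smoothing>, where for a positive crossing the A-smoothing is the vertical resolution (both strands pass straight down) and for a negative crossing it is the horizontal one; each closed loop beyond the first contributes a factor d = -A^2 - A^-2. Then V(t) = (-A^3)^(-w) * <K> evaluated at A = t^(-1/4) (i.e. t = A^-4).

t^-2 + 2*t^-4 - 2*t^-5 + t^-6 - 2*t^-7 + t^-8

Derivation:
Markov-equivalent braids have isotopic closures, hence identical knot invariants. Strip the Markov moves from each word to reach a common short braid β, then compute V(t) once on β.
Braid A: s2^-1 s2^-1 s1^-1 s1^-1 s1^-1 s2^-1 on 3 strands has no conjugating prefix/suffix or stabilization to strip; take β = s2^-1 s2^-1 s1^-1 s1^-1 s1^-1 s2^-1.
Braid B: s2 s1^-1 s2^-1 s2^-1 s1^-1 s1^-1 s1^-1 s2^-1 s1 s2^-1 s3^-1 on 4 strands reduces by inverse Markov moves (closure unchanged at each step):
  Destabilize: the word has the form β·s3^-1 where s3^-1 occurs only as the final letter (β ∈ B_3); drop it and the last strand → 3 strands.
  Deconjugate: the word is γ·β·γ⁻¹ with γ = s2 s1^-1 (prefix) and γ⁻¹ = s1 s2^-1 (suffix); strip both.
Reduced to β = s2^-1 s2^-1 s1^-1 s1^-1 s1^-1 s2^-1 on 3 strands, 6 crossings.
Both give the same β = s2^-1 s2^-1 s1^-1 s1^-1 s1^-1 s2^-1 on 3 strands, so one state sum suffices:
Braid: s2^-1 s2^-1 s1^-1 s1^-1 s1^-1 s2^-1 on 3 strands, 6 crossings.
Writhe w = (#positive) - (#negative) = 0 - 6 = -6.
Computing the Kauffman bracket via state sum. There are 2^6 = 64 states.
Each crossing splits two ways (0=vertical, 1=horizontal). The state's weight is A^(#A-smoothings - #B-smoothings) * d^(loops - 1).
Tabulate the states by total A-exponent and number of loops L (A-exp: L × count):
  A^6: L=5 ×1
  A^4: L=4 ×6
  A^2: L=3 ×15
  A^0: L=2 ×18, L=4 ×2
  A^-2: L=1 ×9, L=3 ×6
  A^-4: L=2 ×6
  A^-6: L=3 ×1
Each group contributes A^e * Σ count * d^(L-1):
Powers of d = -A^2 - A^-2: d^2 = A^4 + 2 + A^-4; d^3 = -A^6 - 3*A^2 - 3*A^-2 - A^-6; d^4 = A^8 + 4*A^4 + 6 + 4*A^-4 + A^-8.
  A^6 * (d^4) = A^14 + 4*A^10 + 6*A^6 + 4*A^2 + A^-2
  A^4 * (6*d^3) = -6*A^10 - 18*A^6 - 18*A^2 - 6*A^-2
  A^2 * (15*d^2) = 15*A^6 + 30*A^2 + 15*A^-2
  A^0 * (18*d + 2*d^3) = -2*A^6 - 24*A^2 - 24*A^-2 - 2*A^-6
  A^-2 * (9 + 6*d^2) = 6*A^2 + 21*A^-2 + 6*A^-6
  A^-4 * (6*d) = -6*A^-2 - 6*A^-6
  A^-6 * (d^2) = A^-2 + 2*A^-6 + A^-10
Summing the groups: <K> = A^14 - 2*A^10 + A^6 - 2*A^2 + 2*A^-2 + A^-10
Normalise by the writhe: (-A^3)^(-w) = (-A^3)^(6) = A^18, so f(A) = A^18 * <K> = A^32 - 2*A^28 + A^24 - 2*A^20 + 2*A^16 + A^8.
Substitute A = t^(-1/4), i.e. A^e → t^(-e/4): V(t) = t^-2 + 2*t^-4 - 2*t^-5 + t^-6 - 2*t^-7 + t^-8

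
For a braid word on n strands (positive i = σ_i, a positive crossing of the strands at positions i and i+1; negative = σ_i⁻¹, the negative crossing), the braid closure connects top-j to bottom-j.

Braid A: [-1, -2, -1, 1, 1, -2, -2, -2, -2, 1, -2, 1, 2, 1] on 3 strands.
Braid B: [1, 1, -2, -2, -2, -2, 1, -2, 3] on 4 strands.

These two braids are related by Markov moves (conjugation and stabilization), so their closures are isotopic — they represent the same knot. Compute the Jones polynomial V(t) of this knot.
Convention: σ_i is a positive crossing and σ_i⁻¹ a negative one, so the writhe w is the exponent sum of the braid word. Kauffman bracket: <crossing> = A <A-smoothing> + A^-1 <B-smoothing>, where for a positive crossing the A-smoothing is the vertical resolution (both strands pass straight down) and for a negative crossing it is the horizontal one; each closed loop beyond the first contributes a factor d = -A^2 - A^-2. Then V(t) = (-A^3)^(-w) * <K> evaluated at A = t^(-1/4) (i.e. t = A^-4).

-t^2 + 2*t - 2 + 4*t^-1 - 4*t^-2 + 4*t^-3 - 3*t^-4 + 2*t^-5 - t^-6

Derivation:
Markov-equivalent braids have isotopic closures, hence identical knot invariants. Strip the Markov moves from each word to reach a common short braid β, then compute V(t) once on β.
Braid A: s1^-1 s2^-1 s1^-1 s1 s1 s2^-1 s2^-1 s2^-1 s2^-1 s1 s2^-1 s1 s2 s1 on 3 strands reduces by inverse Markov moves (closure unchanged at each step):
  Deconjugate: the word is γ·β·γ⁻¹ with γ = s1^-1 s2^-1 (prefix) and γ⁻¹ = s2 s1 (suffix); strip both.
  Deconjugate: the word is γ·β·γ⁻¹ with γ = s1^-1 (prefix) and γ⁻¹ = s1 (suffix); strip both.
Reduced to β = s1 s1 s2^-1 s2^-1 s2^-1 s2^-1 s1 s2^-1 on 3 strands, 8 crossings.
Braid B: s1 s1 s2^-1 s2^-1 s2^-1 s2^-1 s1 s2^-1 s3 on 4 strands reduces by inverse Markov moves (closure unchanged at each step):
  Destabilize: the word has the form β·s3 where s3 occurs only as the final letter (β ∈ B_3); drop it and the last strand → 3 strands.
Reduced to β = s1 s1 s2^-1 s2^-1 s2^-1 s2^-1 s1 s2^-1 on 3 strands, 8 crossings.
Both give the same β = s1 s1 s2^-1 s2^-1 s2^-1 s2^-1 s1 s2^-1 on 3 strands, so one state sum suffices:
Braid: s1 s1 s2^-1 s2^-1 s2^-1 s2^-1 s1 s2^-1 on 3 strands, 8 crossings.
Writhe w = (#positive) - (#negative) = 3 - 5 = -2.
Enumerate smoothing states for the bracket polynomial. There are 2^8 = 256 states.
Smooth each crossing (0=||, 1=⌣⌢); contribution A^(Σ sign_k(1-2s_k)) * d^(L-1).
Tabulate the states by total A-exponent and number of loops L (A-exp: L × count):
  A^8: L=6 ×1
  A^6: L=5 ×8
  A^4: L=4 ×27, L=6 ×1
  A^2: L=3 ×48, L=5 ×8
  A^0: L=2 ×47, L=4 ×22, L=6 ×1
  A^-2: L=1 ×23, L=3 ×29, L=5 ×4
  A^-4: L=2 ×22, L=4 ×6
  A^-6: L=3 ×8
  A^-8: L=4 ×1
Each group contributes A^e * Σ count * d^(L-1):
Powers of d = -A^2 - A^-2: d^2 = A^4 + 2 + A^-4; d^3 = -A^6 - 3*A^2 - 3*A^-2 - A^-6; d^4 = A^8 + 4*A^4 + 6 + 4*A^-4 + A^-8; d^5 = -A^10 - 5*A^6 - 10*A^2 - 10*A^-2 - 5*A^-6 - A^-10.
  A^8 * (d^5) = -A^18 - 5*A^14 - 10*A^10 - 10*A^6 - 5*A^2 - A^-2
  A^6 * (8*d^4) = 8*A^14 + 32*A^10 + 48*A^6 + 32*A^2 + 8*A^-2
  A^4 * (27*d^3 + d^5) = -A^14 - 32*A^10 - 91*A^6 - 91*A^2 - 32*A^-2 - A^-6
  A^2 * (48*d^2 + 8*d^4) = 8*A^10 + 80*A^6 + 144*A^2 + 80*A^-2 + 8*A^-6
  A^0 * (47*d + 22*d^3 + d^5) = -A^10 - 27*A^6 - 123*A^2 - 123*A^-2 - 27*A^-6 - A^-10
  A^-2 * (23 + 29*d^2 + 4*d^4) = 4*A^6 + 45*A^2 + 105*A^-2 + 45*A^-6 + 4*A^-10
  A^-4 * (22*d + 6*d^3) = -6*A^2 - 40*A^-2 - 40*A^-6 - 6*A^-10
  A^-6 * (8*d^2) = 8*A^-2 + 16*A^-6 + 8*A^-10
  A^-8 * (d^3) = -A^-2 - 3*A^-6 - 3*A^-10 - A^-14
Summing the groups: <K> = -A^18 + 2*A^14 - 3*A^10 + 4*A^6 - 4*A^2 + 4*A^-2 - 2*A^-6 + 2*A^-10 - A^-14
Normalise by the writhe: (-A^3)^(-w) = (-A^3)^(2) = A^6, so f(A) = A^6 * <K> = -A^24 + 2*A^20 - 3*A^16 + 4*A^12 - 4*A^8 + 4*A^4 - 2 + 2*A^-4 - A^-8.
Substitute A = t^(-1/4), i.e. A^e → t^(-e/4): V(t) = -t^2 + 2*t - 2 + 4*t^-1 - 4*t^-2 + 4*t^-3 - 3*t^-4 + 2*t^-5 - t^-6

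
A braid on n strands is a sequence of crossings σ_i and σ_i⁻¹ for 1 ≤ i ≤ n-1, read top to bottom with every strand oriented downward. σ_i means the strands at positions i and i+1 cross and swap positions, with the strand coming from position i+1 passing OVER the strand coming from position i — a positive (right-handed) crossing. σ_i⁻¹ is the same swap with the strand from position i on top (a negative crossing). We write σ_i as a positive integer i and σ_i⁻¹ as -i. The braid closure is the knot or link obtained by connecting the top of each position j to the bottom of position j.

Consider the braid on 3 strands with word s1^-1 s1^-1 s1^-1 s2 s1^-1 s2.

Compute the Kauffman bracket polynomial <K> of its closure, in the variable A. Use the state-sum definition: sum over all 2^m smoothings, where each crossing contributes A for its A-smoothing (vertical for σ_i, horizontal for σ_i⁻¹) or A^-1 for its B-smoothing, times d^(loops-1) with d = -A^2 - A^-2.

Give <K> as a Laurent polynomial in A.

A^14 - 2*A^10 + 2*A^6 - 2*A^2 + 2*A^-2 - A^-6 + A^-10

Derivation:
Braid: s1^-1 s1^-1 s1^-1 s2 s1^-1 s2 on 3 strands, 6 crossings.
Writhe w = (#positive) - (#negative) = 2 - 4 = -2.
State-sum expansion of <K>. There are 2^6 = 64 states.
For each crossing: s=0 is the vertical smoothing, s=1 horizontal. Crossing k contributes A^(sign_k * (1 - 2*s_k)); loop factor d = -A^2 - A^-2.
Tabulate the states by total A-exponent and number of loops L (A-exp: L × count):
  A^6: L=5 ×1
  A^4: L=4 ×6
  A^2: L=3 ×15
  A^0: L=2 ×19, L=4 ×1
  A^-2: L=1 ×11, L=3 ×4
  A^-4: L=2 ×6
  A^-6: L=3 ×1
Each group contributes A^e * Σ count * d^(L-1):
Powers of d = -A^2 - A^-2: d^2 = A^4 + 2 + A^-4; d^3 = -A^6 - 3*A^2 - 3*A^-2 - A^-6; d^4 = A^8 + 4*A^4 + 6 + 4*A^-4 + A^-8.
  A^6 * (d^4) = A^14 + 4*A^10 + 6*A^6 + 4*A^2 + A^-2
  A^4 * (6*d^3) = -6*A^10 - 18*A^6 - 18*A^2 - 6*A^-2
  A^2 * (15*d^2) = 15*A^6 + 30*A^2 + 15*A^-2
  A^0 * (19*d + d^3) = -A^6 - 22*A^2 - 22*A^-2 - A^-6
  A^-2 * (11 + 4*d^2) = 4*A^2 + 19*A^-2 + 4*A^-6
  A^-4 * (6*d) = -6*A^-2 - 6*A^-6
  A^-6 * (d^2) = A^-2 + 2*A^-6 + A^-10
Summing the groups: <K> = A^14 - 2*A^10 + 2*A^6 - 2*A^2 + 2*A^-2 - A^-6 + A^-10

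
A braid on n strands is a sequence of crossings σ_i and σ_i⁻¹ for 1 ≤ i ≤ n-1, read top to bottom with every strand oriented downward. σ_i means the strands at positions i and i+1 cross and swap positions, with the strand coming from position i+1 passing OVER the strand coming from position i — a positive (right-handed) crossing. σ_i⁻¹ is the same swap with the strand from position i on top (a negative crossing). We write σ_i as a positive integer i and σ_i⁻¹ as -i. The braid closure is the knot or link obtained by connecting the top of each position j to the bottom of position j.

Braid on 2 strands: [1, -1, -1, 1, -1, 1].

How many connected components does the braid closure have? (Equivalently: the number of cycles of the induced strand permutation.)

Track the strand permutation on 2 strands, starting from identity.
  step 1: s1 swaps positions 1,2 -> [2 1]
  step 2: s1^-1 swaps positions 1,2 -> [1 2]
  step 3: s1^-1 swaps positions 1,2 -> [2 1]
  step 4: s1 swaps positions 1,2 -> [1 2]
  step 5: s1^-1 swaps positions 1,2 -> [2 1]
  step 6: s1 swaps positions 1,2 -> [1 2]
Final permutation (position -> original strand): [1 2]
Closure components = cycle count of this permutation = 2.

Answer: 2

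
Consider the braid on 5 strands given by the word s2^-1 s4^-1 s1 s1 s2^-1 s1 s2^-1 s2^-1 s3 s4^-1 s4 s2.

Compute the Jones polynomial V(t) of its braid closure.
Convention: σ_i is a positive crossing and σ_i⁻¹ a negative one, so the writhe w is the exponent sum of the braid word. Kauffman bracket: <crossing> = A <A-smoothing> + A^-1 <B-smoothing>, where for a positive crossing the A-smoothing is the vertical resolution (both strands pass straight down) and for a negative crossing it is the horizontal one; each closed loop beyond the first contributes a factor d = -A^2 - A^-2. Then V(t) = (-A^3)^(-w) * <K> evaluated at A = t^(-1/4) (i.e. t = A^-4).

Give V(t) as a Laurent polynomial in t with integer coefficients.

-t^3 + 2*t^2 - 2*t + 3 - 2*t^-1 + 2*t^-2 - t^-3

Derivation:
The presented braid s2^-1 s4^-1 s1 s1 s2^-1 s1 s2^-1 s2^-1 s3 s4^-1 s4 s2 on 5 strands reduces by inverse Markov moves (closure unchanged at each step):
  Deconjugate: the word is γ·β·γ⁻¹ with γ = s2^-1 s4^-1 (prefix) and γ⁻¹ = s4 s2 (suffix); strip both.
  Destabilize: the word has the form β·s4^-1 where s4^-1 occurs only as the final letter (β ∈ B_4); drop it and the last strand → 4 strands.
  Destabilize: the word has the form β·s3 where s3 occurs only as the final letter (β ∈ B_3); drop it and the last strand → 3 strands.
Reduced to β = s1 s1 s2^-1 s1 s2^-1 s2^-1 on 3 strands, 6 crossings.
Compute on β:
Braid: s1 s1 s2^-1 s1 s2^-1 s2^-1 on 3 strands, 6 crossings.
Writhe w = (#positive) - (#negative) = 3 - 3 = 0.
Computing the Kauffman bracket via state sum. There are 2^6 = 64 states.
Each crossing splits two ways (0=vertical, 1=horizontal). The state's weight is A^(#A-smoothings - #B-smoothings) * d^(loops - 1).
Tabulate the states by total A-exponent and number of loops L (A-exp: L × count):
  A^6: L=4 ×1
  A^4: L=3 ×6
  A^2: L=2 ×14, L=4 ×1
  A^0: L=1 ×13, L=3 ×7
  A^-2: L=2 ×14, L=4 ×1
  A^-4: L=3 ×6
  A^-6: L=4 ×1
Each group contributes A^e * Σ count * d^(L-1):
Powers of d = -A^2 - A^-2: d^2 = A^4 + 2 + A^-4; d^3 = -A^6 - 3*A^2 - 3*A^-2 - A^-6.
  A^6 * (d^3) = -A^12 - 3*A^8 - 3*A^4 - 1
  A^4 * (6*d^2) = 6*A^8 + 12*A^4 + 6
  A^2 * (14*d + d^3) = -A^8 - 17*A^4 - 17 - A^-4
  A^0 * (13 + 7*d^2) = 7*A^4 + 27 + 7*A^-4
  A^-2 * (14*d + d^3) = -A^4 - 17 - 17*A^-4 - A^-8
  A^-4 * (6*d^2) = 6 + 12*A^-4 + 6*A^-8
  A^-6 * (d^3) = -1 - 3*A^-4 - 3*A^-8 - A^-12
Summing the groups: <K> = -A^12 + 2*A^8 - 2*A^4 + 3 - 2*A^-4 + 2*A^-8 - A^-12
Normalise by the writhe: (-A^3)^(-w) = (-A^3)^(0) = 1, so f(A) = 1 * <K> = -A^12 + 2*A^8 - 2*A^4 + 3 - 2*A^-4 + 2*A^-8 - A^-12.
Substitute A = t^(-1/4), i.e. A^e → t^(-e/4): V(t) = -t^3 + 2*t^2 - 2*t + 3 - 2*t^-1 + 2*t^-2 - t^-3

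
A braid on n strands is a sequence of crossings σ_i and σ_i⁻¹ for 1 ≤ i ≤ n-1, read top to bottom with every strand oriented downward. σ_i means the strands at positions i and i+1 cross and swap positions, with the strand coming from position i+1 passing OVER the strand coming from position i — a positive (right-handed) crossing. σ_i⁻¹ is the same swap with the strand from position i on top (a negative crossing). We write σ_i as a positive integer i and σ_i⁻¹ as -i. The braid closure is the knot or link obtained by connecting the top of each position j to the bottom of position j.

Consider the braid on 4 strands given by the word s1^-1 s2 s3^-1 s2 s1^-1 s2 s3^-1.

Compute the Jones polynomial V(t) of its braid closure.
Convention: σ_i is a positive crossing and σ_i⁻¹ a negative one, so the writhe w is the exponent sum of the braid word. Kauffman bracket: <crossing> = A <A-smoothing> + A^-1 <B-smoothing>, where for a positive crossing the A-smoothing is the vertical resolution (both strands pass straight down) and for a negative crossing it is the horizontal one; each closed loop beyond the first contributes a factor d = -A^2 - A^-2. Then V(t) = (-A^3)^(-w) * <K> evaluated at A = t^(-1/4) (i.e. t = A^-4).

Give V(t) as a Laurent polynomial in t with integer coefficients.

-t^3 + 3*t^2 - 3*t + 4 - 4*t^-1 + 3*t^-2 - 2*t^-3 + t^-4

Derivation:
Braid: s1^-1 s2 s3^-1 s2 s1^-1 s2 s3^-1 on 4 strands, 7 crossings.
Writhe w = (#positive) - (#negative) = 3 - 4 = -1.
Enumerate smoothing states for the bracket polynomial. There are 2^7 = 128 states.
Each crossing splits two ways (0=vertical, 1=horizontal). The state's weight is A^(#A-smoothings - #B-smoothings) * d^(loops - 1).
Tabulate the states by total A-exponent and number of loops L (A-exp: L × count):
  A^7: L=4 ×1
  A^5: L=3 ×7
  A^3: L=2 ×19, L=4 ×2
  A^1: L=1 ×21, L=3 ×14
  A^-1: L=2 ×32, L=4 ×3
  A^-3: L=3 ×21
  A^-5: L=4 ×7
  A^-7: L=5 ×1
Each group contributes A^e * Σ count * d^(L-1):
Powers of d = -A^2 - A^-2: d^2 = A^4 + 2 + A^-4; d^3 = -A^6 - 3*A^2 - 3*A^-2 - A^-6; d^4 = A^8 + 4*A^4 + 6 + 4*A^-4 + A^-8.
  A^7 * (d^3) = -A^13 - 3*A^9 - 3*A^5 - A
  A^5 * (7*d^2) = 7*A^9 + 14*A^5 + 7*A
  A^3 * (19*d + 2*d^3) = -2*A^9 - 25*A^5 - 25*A - 2*A^-3
  A^1 * (21 + 14*d^2) = 14*A^5 + 49*A + 14*A^-3
  A^-1 * (32*d + 3*d^3) = -3*A^5 - 41*A - 41*A^-3 - 3*A^-7
  A^-3 * (21*d^2) = 21*A + 42*A^-3 + 21*A^-7
  A^-5 * (7*d^3) = -7*A - 21*A^-3 - 21*A^-7 - 7*A^-11
  A^-7 * (d^4) = A + 4*A^-3 + 6*A^-7 + 4*A^-11 + A^-15
Summing the groups: <K> = -A^13 + 2*A^9 - 3*A^5 + 4*A - 4*A^-3 + 3*A^-7 - 3*A^-11 + A^-15
Normalise by the writhe: (-A^3)^(-w) = (-A^3)^(1) = -A^3, so f(A) = -A^3 * <K> = A^16 - 2*A^12 + 3*A^8 - 4*A^4 + 4 - 3*A^-4 + 3*A^-8 - A^-12.
Substitute A = t^(-1/4), i.e. A^e → t^(-e/4): V(t) = -t^3 + 3*t^2 - 3*t + 4 - 4*t^-1 + 3*t^-2 - 2*t^-3 + t^-4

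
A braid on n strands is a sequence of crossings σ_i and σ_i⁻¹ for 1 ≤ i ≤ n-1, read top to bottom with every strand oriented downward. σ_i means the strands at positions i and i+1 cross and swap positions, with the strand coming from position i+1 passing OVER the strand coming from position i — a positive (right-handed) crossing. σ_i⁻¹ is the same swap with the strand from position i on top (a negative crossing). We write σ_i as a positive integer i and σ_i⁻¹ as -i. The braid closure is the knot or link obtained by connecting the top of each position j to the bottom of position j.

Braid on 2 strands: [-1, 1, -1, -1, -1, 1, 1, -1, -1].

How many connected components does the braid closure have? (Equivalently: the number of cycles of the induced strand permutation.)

1

Derivation:
Track the strand permutation on 2 strands, starting from identity.
  step 1: s1^-1 swaps positions 1,2 -> [2 1]
  step 2: s1 swaps positions 1,2 -> [1 2]
  step 3: s1^-1 swaps positions 1,2 -> [2 1]
  step 4: s1^-1 swaps positions 1,2 -> [1 2]
  step 5: s1^-1 swaps positions 1,2 -> [2 1]
  step 6: s1 swaps positions 1,2 -> [1 2]
  step 7: s1 swaps positions 1,2 -> [2 1]
  step 8: s1^-1 swaps positions 1,2 -> [1 2]
  step 9: s1^-1 swaps positions 1,2 -> [2 1]
Final permutation (position -> original strand): [2 1]
Closure components = cycle count of this permutation = 1.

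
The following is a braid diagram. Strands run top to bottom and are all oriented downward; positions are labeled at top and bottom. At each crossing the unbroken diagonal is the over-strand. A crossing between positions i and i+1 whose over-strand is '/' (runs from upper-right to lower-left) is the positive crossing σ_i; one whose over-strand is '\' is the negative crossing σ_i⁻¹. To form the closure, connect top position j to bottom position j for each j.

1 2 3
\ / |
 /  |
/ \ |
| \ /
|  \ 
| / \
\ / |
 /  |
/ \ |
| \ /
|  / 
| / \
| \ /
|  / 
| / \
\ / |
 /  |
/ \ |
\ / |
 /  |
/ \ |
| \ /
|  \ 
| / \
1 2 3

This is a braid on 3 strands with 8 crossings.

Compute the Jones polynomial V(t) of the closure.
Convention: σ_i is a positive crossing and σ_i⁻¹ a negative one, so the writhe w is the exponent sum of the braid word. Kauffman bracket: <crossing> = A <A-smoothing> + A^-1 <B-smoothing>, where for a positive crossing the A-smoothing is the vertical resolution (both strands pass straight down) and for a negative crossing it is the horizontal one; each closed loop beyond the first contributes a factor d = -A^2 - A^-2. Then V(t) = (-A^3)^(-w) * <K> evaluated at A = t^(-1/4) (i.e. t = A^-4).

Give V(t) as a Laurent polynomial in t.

Reading the diagram top to bottom ('/'-over between positions i,i+1 = s_i, '\'-over = s_i^-1): braid word = s1 s2^-1 s1 s2 s2 s1 s1 s2^-1.
Braid: s1 s2^-1 s1 s2 s2 s1 s1 s2^-1 on 3 strands, 8 crossings.
Writhe w = (#positive) - (#negative) = 6 - 2 = 4.
Enumerate smoothing states for the bracket polynomial. There are 2^8 = 256 states.
Each crossing splits two ways (0=vertical, 1=horizontal). The state's weight is A^(#A-smoothings - #B-smoothings) * d^(loops - 1).
Tabulate the states by total A-exponent and number of loops L (A-exp: L × count):
  A^8: L=3 ×1
  A^6: L=2 ×6, L=4 ×2
  A^4: L=1 ×11, L=3 ×16, L=5 ×1
  A^2: L=2 ×47, L=4 ×9
  A^0: L=1 ×26, L=3 ×43, L=5 ×1
  A^-2: L=2 ×41, L=4 ×15
  A^-4: L=3 ×26, L=5 ×2
  A^-6: L=4 ×8
  A^-8: L=5 ×1
Each group contributes A^e * Σ count * d^(L-1):
Powers of d = -A^2 - A^-2: d^2 = A^4 + 2 + A^-4; d^3 = -A^6 - 3*A^2 - 3*A^-2 - A^-6; d^4 = A^8 + 4*A^4 + 6 + 4*A^-4 + A^-8.
  A^8 * (d^2) = A^12 + 2*A^8 + A^4
  A^6 * (6*d + 2*d^3) = -2*A^12 - 12*A^8 - 12*A^4 - 2
  A^4 * (11 + 16*d^2 + d^4) = A^12 + 20*A^8 + 49*A^4 + 20 + A^-4
  A^2 * (47*d + 9*d^3) = -9*A^8 - 74*A^4 - 74 - 9*A^-4
  A^0 * (26 + 43*d^2 + d^4) = A^8 + 47*A^4 + 118 + 47*A^-4 + A^-8
  A^-2 * (41*d + 15*d^3) = -15*A^4 - 86 - 86*A^-4 - 15*A^-8
  A^-4 * (26*d^2 + 2*d^4) = 2*A^4 + 34 + 64*A^-4 + 34*A^-8 + 2*A^-12
  A^-6 * (8*d^3) = -8 - 24*A^-4 - 24*A^-8 - 8*A^-12
  A^-8 * (d^4) = 1 + 4*A^-4 + 6*A^-8 + 4*A^-12 + A^-16
Summing the groups: <K> = 2*A^8 - 2*A^4 + 3 - 3*A^-4 + 2*A^-8 - 2*A^-12 + A^-16
Normalise by the writhe: (-A^3)^(-w) = (-A^3)^(-4) = A^-12, so f(A) = A^-12 * <K> = 2*A^-4 - 2*A^-8 + 3*A^-12 - 3*A^-16 + 2*A^-20 - 2*A^-24 + A^-28.
Substitute A = t^(-1/4), i.e. A^e → t^(-e/4): V(t) = t^7 - 2*t^6 + 2*t^5 - 3*t^4 + 3*t^3 - 2*t^2 + 2*t

Answer: t^7 - 2*t^6 + 2*t^5 - 3*t^4 + 3*t^3 - 2*t^2 + 2*t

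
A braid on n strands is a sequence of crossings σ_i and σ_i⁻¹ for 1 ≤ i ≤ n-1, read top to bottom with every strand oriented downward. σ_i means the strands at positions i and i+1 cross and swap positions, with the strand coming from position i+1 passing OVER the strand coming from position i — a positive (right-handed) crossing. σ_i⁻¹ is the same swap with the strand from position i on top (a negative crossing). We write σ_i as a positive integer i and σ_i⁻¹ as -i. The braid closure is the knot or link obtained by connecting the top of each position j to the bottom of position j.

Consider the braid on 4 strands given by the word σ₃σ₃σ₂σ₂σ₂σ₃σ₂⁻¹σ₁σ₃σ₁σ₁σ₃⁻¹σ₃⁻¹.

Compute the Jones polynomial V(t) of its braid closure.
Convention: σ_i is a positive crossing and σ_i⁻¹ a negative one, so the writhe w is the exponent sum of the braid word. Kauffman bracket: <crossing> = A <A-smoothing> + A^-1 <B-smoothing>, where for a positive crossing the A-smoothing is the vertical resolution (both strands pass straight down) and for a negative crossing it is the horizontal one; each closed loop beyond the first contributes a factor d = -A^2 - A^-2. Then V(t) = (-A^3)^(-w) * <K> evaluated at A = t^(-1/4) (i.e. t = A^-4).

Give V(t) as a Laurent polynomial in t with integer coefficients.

t^10 - 2*t^9 + 2*t^8 - 4*t^7 + 4*t^6 - 3*t^5 + 3*t^4 - t^3 + t^2

Derivation:
The presented braid s3 s3 s2 s2 s2 s3 s2^-1 s1 s3 s1 s1 s3^-1 s3^-1 on 4 strands reduces by inverse Markov moves (closure unchanged at each step):
  Deconjugate: the word is γ·β·γ⁻¹ with γ = s3 s3 (prefix) and γ⁻¹ = s3^-1 s3^-1 (suffix); strip both.
Reduced to β = s2 s2 s2 s3 s2^-1 s1 s3 s1 s1 on 4 strands, 9 crossings.
Compute on β:
Braid: s2 s2 s2 s3 s2^-1 s1 s3 s1 s1 on 4 strands, 9 crossings.
Writhe w = (#positive) - (#negative) = 8 - 1 = 7.
Enumerate smoothing states for the bracket polynomial. There are 2^9 = 512 states.
For each crossing: s=0 is the vertical smoothing, s=1 horizontal. Crossing k contributes A^(sign_k * (1 - 2*s_k)); loop factor d = -A^2 - A^-2.
Tabulate the states by total A-exponent and number of loops L (A-exp: L × count):
  A^9: L=3 ×1
  A^7: L=2 ×5, L=4 ×4
  A^5: L=1 ×6, L=3 ×27, L=5 ×3
  A^3: L=2 ×51, L=4 ×32, L=6 ×1
  A^1: L=1 ×27, L=3 ×80, L=5 ×19
  A^-1: L=2 ×63, L=4 ×57, L=6 ×6
  A^-3: L=3 ×63, L=5 ×20, L=7 ×1
  A^-5: L=4 ×33, L=6 ×3
  A^-7: L=5 ×9
  A^-9: L=6 ×1
Each group contributes A^e * Σ count * d^(L-1):
Powers of d = -A^2 - A^-2: d^2 = A^4 + 2 + A^-4; d^3 = -A^6 - 3*A^2 - 3*A^-2 - A^-6; d^4 = A^8 + 4*A^4 + 6 + 4*A^-4 + A^-8; d^5 = -A^10 - 5*A^6 - 10*A^2 - 10*A^-2 - 5*A^-6 - A^-10; d^6 = A^12 + 6*A^8 + 15*A^4 + 20 + 15*A^-4 + 6*A^-8 + A^-12.
  A^9 * (d^2) = A^13 + 2*A^9 + A^5
  A^7 * (5*d + 4*d^3) = -4*A^13 - 17*A^9 - 17*A^5 - 4*A
  A^5 * (6 + 27*d^2 + 3*d^4) = 3*A^13 + 39*A^9 + 78*A^5 + 39*A + 3*A^-3
  A^3 * (51*d + 32*d^3 + d^5) = -A^13 - 37*A^9 - 157*A^5 - 157*A - 37*A^-3 - A^-7
  A^1 * (27 + 80*d^2 + 19*d^4) = 19*A^9 + 156*A^5 + 301*A + 156*A^-3 + 19*A^-7
  A^-1 * (63*d + 57*d^3 + 6*d^5) = -6*A^9 - 87*A^5 - 294*A - 294*A^-3 - 87*A^-7 - 6*A^-11
  A^-3 * (63*d^2 + 20*d^4 + d^6) = A^9 + 26*A^5 + 158*A + 266*A^-3 + 158*A^-7 + 26*A^-11 + A^-15
  A^-5 * (33*d^3 + 3*d^5) = -3*A^5 - 48*A - 129*A^-3 - 129*A^-7 - 48*A^-11 - 3*A^-15
  A^-7 * (9*d^4) = 9*A + 36*A^-3 + 54*A^-7 + 36*A^-11 + 9*A^-15
  A^-9 * (d^5) = -A - 5*A^-3 - 10*A^-7 - 10*A^-11 - 5*A^-15 - A^-19
Summing the groups: <K> = -A^13 + A^9 - 3*A^5 + 3*A - 4*A^-3 + 4*A^-7 - 2*A^-11 + 2*A^-15 - A^-19
Normalise by the writhe: (-A^3)^(-w) = (-A^3)^(-7) = -A^-21, so f(A) = -A^-21 * <K> = A^-8 - A^-12 + 3*A^-16 - 3*A^-20 + 4*A^-24 - 4*A^-28 + 2*A^-32 - 2*A^-36 + A^-40.
Substitute A = t^(-1/4), i.e. A^e → t^(-e/4): V(t) = t^10 - 2*t^9 + 2*t^8 - 4*t^7 + 4*t^6 - 3*t^5 + 3*t^4 - t^3 + t^2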